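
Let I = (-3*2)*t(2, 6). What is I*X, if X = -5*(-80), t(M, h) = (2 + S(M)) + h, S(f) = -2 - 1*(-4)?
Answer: -24000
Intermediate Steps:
S(f) = 2 (S(f) = -2 + 4 = 2)
t(M, h) = 4 + h (t(M, h) = (2 + 2) + h = 4 + h)
X = 400
I = -60 (I = (-3*2)*(4 + 6) = -6*10 = -60)
I*X = -60*400 = -24000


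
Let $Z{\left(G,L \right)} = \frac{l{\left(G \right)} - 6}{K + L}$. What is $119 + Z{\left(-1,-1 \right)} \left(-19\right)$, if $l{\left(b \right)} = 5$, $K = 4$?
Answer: $\frac{376}{3} \approx 125.33$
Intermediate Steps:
$Z{\left(G,L \right)} = - \frac{1}{4 + L}$ ($Z{\left(G,L \right)} = \frac{5 - 6}{4 + L} = - \frac{1}{4 + L}$)
$119 + Z{\left(-1,-1 \right)} \left(-19\right) = 119 + - \frac{1}{4 - 1} \left(-19\right) = 119 + - \frac{1}{3} \left(-19\right) = 119 + \left(-1\right) \frac{1}{3} \left(-19\right) = 119 - - \frac{19}{3} = 119 + \frac{19}{3} = \frac{376}{3}$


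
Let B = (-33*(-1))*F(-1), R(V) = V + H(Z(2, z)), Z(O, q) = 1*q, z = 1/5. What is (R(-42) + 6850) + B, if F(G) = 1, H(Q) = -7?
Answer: 6834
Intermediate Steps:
z = ⅕ ≈ 0.20000
Z(O, q) = q
R(V) = -7 + V (R(V) = V - 7 = -7 + V)
B = 33 (B = -33*(-1)*1 = 33*1 = 33)
(R(-42) + 6850) + B = ((-7 - 42) + 6850) + 33 = (-49 + 6850) + 33 = 6801 + 33 = 6834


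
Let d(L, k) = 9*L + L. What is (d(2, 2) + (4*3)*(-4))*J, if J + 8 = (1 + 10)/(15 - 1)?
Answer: 202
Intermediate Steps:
J = -101/14 (J = -8 + (1 + 10)/(15 - 1) = -8 + 11/14 = -101/14 ≈ -7.2143)
d(L, k) = 10*L
(d(2, 2) + (4*3)*(-4))*J = (10*2 + (4*3)*(-4))*(-101/14) = (20 + 12*(-4))*(-101/14) = (20 - 48)*(-101/14) = -28*(-101/14) = 202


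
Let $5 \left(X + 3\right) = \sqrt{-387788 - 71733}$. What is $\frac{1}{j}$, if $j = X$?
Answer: $- \frac{75}{459746} - \frac{5 i \sqrt{459521}}{459746} \approx -0.00016313 - 0.0073723 i$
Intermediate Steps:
$X = -3 + \frac{i \sqrt{459521}}{5}$ ($X = -3 + \frac{\sqrt{-387788 - 71733}}{5} = -3 + \frac{\sqrt{-459521}}{5} = -3 + \frac{i \sqrt{459521}}{5} \approx -3.0 + 135.58 i$)
$j = -3 + \frac{i \sqrt{459521}}{5} \approx -3.0 + 135.58 i$
$\frac{1}{j} = \frac{1}{-3 + \frac{i \sqrt{459521}}{5}}$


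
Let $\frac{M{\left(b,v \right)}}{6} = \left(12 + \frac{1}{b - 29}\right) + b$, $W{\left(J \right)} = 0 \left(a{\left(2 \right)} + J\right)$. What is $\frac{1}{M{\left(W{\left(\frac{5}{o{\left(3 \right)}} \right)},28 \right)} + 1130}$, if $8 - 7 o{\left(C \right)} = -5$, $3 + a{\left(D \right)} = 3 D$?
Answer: $\frac{29}{34852} \approx 0.00083209$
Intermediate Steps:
$a{\left(D \right)} = -3 + 3 D$
$o{\left(C \right)} = \frac{13}{7}$ ($o{\left(C \right)} = \frac{8}{7} - - \frac{5}{7} = \frac{8}{7} + \frac{5}{7} = \frac{13}{7}$)
$W{\left(J \right)} = 0$ ($W{\left(J \right)} = 0 \left(\left(-3 + 3 \cdot 2\right) + J\right) = 0 \left(\left(-3 + 6\right) + J\right) = 0 \left(3 + J\right) = 0$)
$M{\left(b,v \right)} = 72 + 6 b + \frac{6}{-29 + b}$ ($M{\left(b,v \right)} = 6 \left(\left(12 + \frac{1}{b - 29}\right) + b\right) = 6 \left(\left(12 + \frac{1}{-29 + b}\right) + b\right) = 6 \left(12 + b + \frac{1}{-29 + b}\right) = 72 + 6 b + \frac{6}{-29 + b}$)
$\frac{1}{M{\left(W{\left(\frac{5}{o{\left(3 \right)}} \right)},28 \right)} + 1130} = \frac{1}{\frac{6 \left(-347 + 0^{2} - 0\right)}{-29 + 0} + 1130} = \frac{1}{\frac{6 \left(-347 + 0 + 0\right)}{-29} + 1130} = \frac{1}{6 \left(- \frac{1}{29}\right) \left(-347\right) + 1130} = \frac{1}{\frac{2082}{29} + 1130} = \frac{1}{\frac{34852}{29}} = \frac{29}{34852}$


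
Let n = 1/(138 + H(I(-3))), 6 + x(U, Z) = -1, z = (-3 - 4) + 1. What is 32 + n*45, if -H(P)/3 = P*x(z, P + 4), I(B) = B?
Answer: 163/5 ≈ 32.600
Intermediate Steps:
z = -6 (z = -7 + 1 = -6)
x(U, Z) = -7 (x(U, Z) = -6 - 1 = -7)
H(P) = 21*P (H(P) = -3*P*(-7) = -(-21)*P = 21*P)
n = 1/75 (n = 1/(138 + 21*(-3)) = 1/(138 - 63) = 1/75 ≈ 0.013333)
32 + n*45 = 32 + (1/75)*45 = 32 + ⅗ = 163/5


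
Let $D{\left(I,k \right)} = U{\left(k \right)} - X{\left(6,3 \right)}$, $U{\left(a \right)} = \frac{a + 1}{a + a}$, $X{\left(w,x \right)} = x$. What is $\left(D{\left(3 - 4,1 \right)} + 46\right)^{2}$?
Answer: $1936$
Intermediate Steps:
$U{\left(a \right)} = \frac{1 + a}{2 a}$
$D{\left(I,k \right)} = -3 + \frac{1 + k}{2 k}$ ($D{\left(I,k \right)} = \frac{1 + k}{2 k} - 3 = -3 + \frac{1 + k}{2 k}$)
$\left(D{\left(3 - 4,1 \right)} + 46\right)^{2} = \left(\frac{1 - 5}{2 \cdot 1} + 46\right)^{2} = \left(\frac{1}{2} \cdot 1 \left(1 - 5\right) + 46\right)^{2} = \left(\frac{1}{2} \cdot 1 \left(-4\right) + 46\right)^{2} = \left(-2 + 46\right)^{2} = 44^{2} = 1936$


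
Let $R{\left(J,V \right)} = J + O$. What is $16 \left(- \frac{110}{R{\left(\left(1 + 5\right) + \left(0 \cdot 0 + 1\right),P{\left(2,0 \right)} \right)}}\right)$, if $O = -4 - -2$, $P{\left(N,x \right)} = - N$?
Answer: $-352$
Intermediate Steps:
$O = -2$ ($O = -4 + 2 = -2$)
$R{\left(J,V \right)} = -2 + J$ ($R{\left(J,V \right)} = J - 2 = -2 + J$)
$16 \left(- \frac{110}{R{\left(\left(1 + 5\right) + \left(0 \cdot 0 + 1\right),P{\left(2,0 \right)} \right)}}\right) = 16 \left(- \frac{110}{-2 + \left(\left(1 + 5\right) + \left(0 \cdot 0 + 1\right)\right)}\right) = 16 \left(- \frac{110}{-2 + \left(6 + \left(0 + 1\right)\right)}\right) = 16 \left(- \frac{110}{-2 + \left(6 + 1\right)}\right) = 16 \left(- \frac{110}{-2 + 7}\right) = 16 \left(- \frac{110}{5}\right) = 16 \left(\left(-110\right) \frac{1}{5}\right) = 16 \left(-22\right) = -352$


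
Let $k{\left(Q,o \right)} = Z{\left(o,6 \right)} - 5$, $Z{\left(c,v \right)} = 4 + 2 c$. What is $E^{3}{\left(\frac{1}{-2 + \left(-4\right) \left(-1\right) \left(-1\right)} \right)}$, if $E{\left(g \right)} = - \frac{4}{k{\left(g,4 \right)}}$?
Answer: $- \frac{64}{343} \approx -0.18659$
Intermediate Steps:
$k{\left(Q,o \right)} = -1 + 2 o$ ($k{\left(Q,o \right)} = \left(4 + 2 o\right) - 5 = -1 + 2 o$)
$E{\left(g \right)} = - \frac{4}{7}$ ($E{\left(g \right)} = - \frac{4}{-1 + 2 \cdot 4} = - \frac{4}{-1 + 8} = - \frac{4}{7}$)
$E^{3}{\left(\frac{1}{-2 + \left(-4\right) \left(-1\right) \left(-1\right)} \right)} = \left(- \frac{4}{7}\right)^{3} = - \frac{64}{343}$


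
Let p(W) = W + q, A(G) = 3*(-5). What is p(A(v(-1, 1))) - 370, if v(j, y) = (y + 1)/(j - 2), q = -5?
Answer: -390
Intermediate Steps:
v(j, y) = (1 + y)/(-2 + j)
A(G) = -15
p(W) = -5 + W (p(W) = W - 5 = -5 + W)
p(A(v(-1, 1))) - 370 = (-5 - 15) - 370 = -20 - 370 = -390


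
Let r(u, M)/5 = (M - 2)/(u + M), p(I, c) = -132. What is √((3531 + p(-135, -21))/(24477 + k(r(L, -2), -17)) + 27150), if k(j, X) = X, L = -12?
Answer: √4060925019885/12230 ≈ 164.77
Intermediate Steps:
r(u, M) = 5*(-2 + M)/(M + u) (r(u, M) = 5*((M - 2)/(u + M)) = 5*((-2 + M)/(M + u)) = 5*(-2 + M)/(M + u))
√((3531 + p(-135, -21))/(24477 + k(r(L, -2), -17)) + 27150) = √((3531 - 132)/(24477 - 17) + 27150) = √(3399/24460 + 27150) = √(664092399/24460) = √4060925019885/12230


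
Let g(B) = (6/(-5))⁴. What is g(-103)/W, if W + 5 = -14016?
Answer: -1296/8763125 ≈ -0.00014789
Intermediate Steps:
W = -14021 (W = -5 - 14016 = -14021)
g(B) = 1296/625 (g(B) = (6*(-⅕))⁴ = (-6/5)⁴ = 1296/625)
g(-103)/W = (1296/625)/(-14021) = (1296/625)*(-1/14021) = -1296/8763125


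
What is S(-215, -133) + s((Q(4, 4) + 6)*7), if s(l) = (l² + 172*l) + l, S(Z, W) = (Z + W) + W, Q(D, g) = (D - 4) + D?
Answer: 16529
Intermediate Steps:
Q(D, g) = -4 + 2*D (Q(D, g) = (-4 + D) + D = -4 + 2*D)
S(Z, W) = Z + 2*W (S(Z, W) = (W + Z) + W = Z + 2*W)
s(l) = l² + 173*l
S(-215, -133) + s((Q(4, 4) + 6)*7) = (-215 + 2*(-133)) + (((-4 + 2*4) + 6)*7)*(173 + ((-4 + 2*4) + 6)*7) = (-215 - 266) + (((-4 + 8) + 6)*7)*(173 + ((-4 + 8) + 6)*7) = -481 + ((4 + 6)*7)*(173 + (4 + 6)*7) = -481 + (10*7)*(173 + 10*7) = -481 + 70*(173 + 70) = -481 + 70*243 = -481 + 17010 = 16529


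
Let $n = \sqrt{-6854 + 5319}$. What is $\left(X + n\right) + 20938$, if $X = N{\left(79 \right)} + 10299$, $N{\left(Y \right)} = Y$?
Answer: $31316 + i \sqrt{1535} \approx 31316.0 + 39.179 i$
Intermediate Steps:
$X = 10378$ ($X = 79 + 10299 = 10378$)
$n = i \sqrt{1535}$ ($n = \sqrt{-1535} = i \sqrt{1535} \approx 39.179 i$)
$\left(X + n\right) + 20938 = \left(10378 + i \sqrt{1535}\right) + 20938 = 31316 + i \sqrt{1535}$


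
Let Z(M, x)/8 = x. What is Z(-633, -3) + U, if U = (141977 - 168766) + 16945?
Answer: -9868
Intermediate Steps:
U = -9844 (U = -26789 + 16945 = -9844)
Z(M, x) = 8*x
Z(-633, -3) + U = 8*(-3) - 9844 = -24 - 9844 = -9868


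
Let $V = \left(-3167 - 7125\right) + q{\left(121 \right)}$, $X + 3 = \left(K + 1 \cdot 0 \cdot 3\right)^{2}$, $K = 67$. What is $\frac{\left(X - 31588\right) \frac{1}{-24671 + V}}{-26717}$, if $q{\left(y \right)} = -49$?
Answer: $- \frac{13551}{467707802} \approx -2.8973 \cdot 10^{-5}$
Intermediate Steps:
$X = 4486$ ($X = -3 + \left(67 + 1 \cdot 0 \cdot 3\right)^{2} = -3 + \left(67 + 0 \cdot 3\right)^{2} = -3 + \left(67 + 0\right)^{2} = -3 + 67^{2} = -3 + 4489 = 4486$)
$V = -10341$ ($V = \left(-3167 - 7125\right) - 49 = -10292 - 49 = -10341$)
$\frac{\left(X - 31588\right) \frac{1}{-24671 + V}}{-26717} = \frac{\left(4486 - 31588\right) \frac{1}{-24671 - 10341}}{-26717} = - \frac{27102}{-35012} \left(- \frac{1}{26717}\right) = \left(-27102\right) \left(- \frac{1}{35012}\right) \left(- \frac{1}{26717}\right) = \frac{13551}{17506} \left(- \frac{1}{26717}\right) = - \frac{13551}{467707802}$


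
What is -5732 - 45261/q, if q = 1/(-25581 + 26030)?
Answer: -20327921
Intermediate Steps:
q = 1/449 ≈ 0.0022272
-5732 - 45261/q = -5732 - 45261/1/449 = -5732 - 45261*449 = -5732 - 20322189 = -20327921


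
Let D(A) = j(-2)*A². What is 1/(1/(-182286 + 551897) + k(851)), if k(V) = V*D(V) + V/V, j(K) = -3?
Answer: -369611/683368289915871 ≈ -5.4087e-10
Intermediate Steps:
D(A) = -3*A²
k(V) = 1 - 3*V³ (k(V) = V*(-3*V²) + V/V = -3*V³ + 1 = 1 - 3*V³)
1/(1/(-182286 + 551897) + k(851)) = 1/(1/(-182286 + 551897) + (1 - 3*851³)) = 1/(1/369611 + (1 - 3*616295051)) = 1/(1/369611 + (1 - 1848885153)) = 1/(1/369611 - 1848885152) = 1/(-683368289915871/369611) = -369611/683368289915871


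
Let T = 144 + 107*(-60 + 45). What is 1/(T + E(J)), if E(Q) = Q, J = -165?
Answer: -1/1626 ≈ -0.00061501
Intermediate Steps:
T = -1461 (T = 144 + 107*(-15) = 144 - 1605 = -1461)
1/(T + E(J)) = 1/(-1461 - 165) = 1/(-1626) = -1/1626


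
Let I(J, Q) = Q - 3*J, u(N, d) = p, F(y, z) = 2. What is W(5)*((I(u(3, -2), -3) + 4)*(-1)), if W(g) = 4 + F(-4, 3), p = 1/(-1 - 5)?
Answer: -9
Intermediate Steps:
p = -1/6 (p = 1/(-6) = -1/6 ≈ -0.16667)
u(N, d) = -1/6
W(g) = 6 (W(g) = 4 + 2 = 6)
W(5)*((I(u(3, -2), -3) + 4)*(-1)) = 6*(((-3 - 3*(-1/6)) + 4)*(-1)) = 6*(((-3 + 1/2) + 4)*(-1)) = 6*((-5/2 + 4)*(-1)) = 6*((3/2)*(-1)) = 6*(-3/2) = -9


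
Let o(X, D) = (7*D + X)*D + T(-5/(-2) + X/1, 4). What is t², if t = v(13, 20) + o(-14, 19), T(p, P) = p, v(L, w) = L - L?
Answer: 20241001/4 ≈ 5.0602e+6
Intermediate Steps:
v(L, w) = 0
o(X, D) = 5/2 + X + D*(X + 7*D) (o(X, D) = (7*D + X)*D + (-5/(-2) + X/1) = (X + 7*D)*D + (-5*(-½) + X*1) = D*(X + 7*D) + (5/2 + X) = 5/2 + X + D*(X + 7*D))
t = 4499/2 (t = 0 + (5/2 - 14 + 7*19² + 19*(-14)) = 0 + (5/2 - 14 + 7*361 - 266) = 0 + (5/2 - 14 + 2527 - 266) = 0 + 4499/2 = 4499/2 ≈ 2249.5)
t² = (4499/2)² = 20241001/4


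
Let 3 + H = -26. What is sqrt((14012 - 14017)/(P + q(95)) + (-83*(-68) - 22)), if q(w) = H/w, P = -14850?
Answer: sqrt(11189452578940127)/1410779 ≈ 74.980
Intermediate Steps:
H = -29 (H = -3 - 26 = -29)
q(w) = -29/w
sqrt((14012 - 14017)/(P + q(95)) + (-83*(-68) - 22)) = sqrt((14012 - 14017)/(-14850 - 29/95) + (-83*(-68) - 22)) = sqrt(-5/(-14850 - 29*1/95) + (5644 - 22)) = sqrt(-5/(-14850 - 29/95) + 5622) = sqrt(-5/(-1410779/95) + 5622) = sqrt(-5*(-95/1410779) + 5622) = sqrt(475/1410779 + 5622) = sqrt(7931400013/1410779) = sqrt(11189452578940127)/1410779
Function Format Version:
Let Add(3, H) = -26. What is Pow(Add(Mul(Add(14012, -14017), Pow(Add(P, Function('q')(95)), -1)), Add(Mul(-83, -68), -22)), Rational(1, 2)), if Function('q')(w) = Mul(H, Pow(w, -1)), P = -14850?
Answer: Mul(Rational(1, 1410779), Pow(11189452578940127, Rational(1, 2))) ≈ 74.980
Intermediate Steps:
H = -29 (H = Add(-3, -26) = -29)
Function('q')(w) = Mul(-29, Pow(w, -1))
Pow(Add(Mul(Add(14012, -14017), Pow(Add(P, Function('q')(95)), -1)), Add(Mul(-83, -68), -22)), Rational(1, 2)) = Pow(Add(Mul(Add(14012, -14017), Pow(Add(-14850, Mul(-29, Pow(95, -1))), -1)), Add(Mul(-83, -68), -22)), Rational(1, 2)) = Pow(Add(Mul(-5, Pow(Add(-14850, Mul(-29, Rational(1, 95))), -1)), Add(5644, -22)), Rational(1, 2)) = Pow(Add(Mul(-5, Pow(Add(-14850, Rational(-29, 95)), -1)), 5622), Rational(1, 2)) = Pow(Add(Mul(-5, Pow(Rational(-1410779, 95), -1)), 5622), Rational(1, 2)) = Pow(Add(Mul(-5, Rational(-95, 1410779)), 5622), Rational(1, 2)) = Pow(Add(Rational(475, 1410779), 5622), Rational(1, 2)) = Pow(Rational(7931400013, 1410779), Rational(1, 2)) = Mul(Rational(1, 1410779), Pow(11189452578940127, Rational(1, 2)))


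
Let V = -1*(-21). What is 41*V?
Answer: 861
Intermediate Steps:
V = 21
41*V = 41*21 = 861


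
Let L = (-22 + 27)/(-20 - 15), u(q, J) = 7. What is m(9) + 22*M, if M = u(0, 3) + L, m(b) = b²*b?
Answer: 6159/7 ≈ 879.86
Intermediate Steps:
m(b) = b³
L = -⅐ (L = 5/(-35) = 5*(-1/35) = -⅐ ≈ -0.14286)
M = 48/7 (M = 7 - ⅐ = 48/7 ≈ 6.8571)
m(9) + 22*M = 9³ + 22*(48/7) = 729 + 1056/7 = 6159/7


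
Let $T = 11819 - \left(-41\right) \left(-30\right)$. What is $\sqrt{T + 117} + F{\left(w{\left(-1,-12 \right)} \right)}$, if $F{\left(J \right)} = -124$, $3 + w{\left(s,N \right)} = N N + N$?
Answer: $-124 + \sqrt{10706} \approx -20.53$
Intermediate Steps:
$w{\left(s,N \right)} = -3 + N + N^{2}$ ($w{\left(s,N \right)} = -3 + \left(N N + N\right) = -3 + \left(N^{2} + N\right) = -3 + \left(N + N^{2}\right) = -3 + N + N^{2}$)
$T = 10589$ ($T = 11819 - 1230 = 10589$)
$\sqrt{T + 117} + F{\left(w{\left(-1,-12 \right)} \right)} = \sqrt{10589 + 117} - 124 = \sqrt{10706} - 124 = -124 + \sqrt{10706}$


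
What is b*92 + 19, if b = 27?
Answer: 2503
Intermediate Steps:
b*92 + 19 = 27*92 + 19 = 2484 + 19 = 2503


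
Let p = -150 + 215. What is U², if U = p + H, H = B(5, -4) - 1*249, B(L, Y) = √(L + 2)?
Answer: (184 - √7)² ≈ 32889.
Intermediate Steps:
B(L, Y) = √(2 + L)
p = 65
H = -249 + √7 (H = √(2 + 5) - 1*249 = √7 - 249 = -249 + √7 ≈ -246.35)
U = -184 + √7 (U = 65 + (-249 + √7) = -184 + √7 ≈ -181.35)
U² = (-184 + √7)²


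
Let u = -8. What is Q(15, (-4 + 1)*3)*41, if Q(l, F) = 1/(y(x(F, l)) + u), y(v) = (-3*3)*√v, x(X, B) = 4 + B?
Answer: 328/1475 - 369*√19/1475 ≈ -0.86809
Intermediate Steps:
y(v) = -9*√v
Q(l, F) = 1/(-8 - 9*√(4 + l)) (Q(l, F) = 1/(-9*√(4 + l) - 8) = 1/(-8 - 9*√(4 + l)))
Q(15, (-4 + 1)*3)*41 = -1/(8 + 9*√(4 + 15))*41 = -1/(8 + 9*√19)*41 = -41/(8 + 9*√19)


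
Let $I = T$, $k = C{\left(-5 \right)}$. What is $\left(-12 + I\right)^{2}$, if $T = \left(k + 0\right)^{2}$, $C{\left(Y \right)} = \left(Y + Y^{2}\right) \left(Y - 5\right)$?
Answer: $1599040144$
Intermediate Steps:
$C{\left(Y \right)} = \left(-5 + Y\right) \left(Y + Y^{2}\right)$ ($C{\left(Y \right)} = \left(Y + Y^{2}\right) \left(-5 + Y\right) = \left(-5 + Y\right) \left(Y + Y^{2}\right)$)
$k = -200$ ($k = - 5 \left(-5 + \left(-5\right)^{2} - -20\right) = - 5 \left(-5 + 25 + 20\right) = \left(-5\right) 40 = -200$)
$T = 40000$ ($T = \left(-200 + 0\right)^{2} = \left(-200\right)^{2} = 40000$)
$I = 40000$
$\left(-12 + I\right)^{2} = \left(-12 + 40000\right)^{2} = 39988^{2} = 1599040144$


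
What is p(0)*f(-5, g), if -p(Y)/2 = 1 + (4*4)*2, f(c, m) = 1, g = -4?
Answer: -66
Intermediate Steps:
p(Y) = -66 (p(Y) = -2*(1 + (4*4)*2) = -2*(1 + 16*2) = -2*(1 + 32) = -2*33 = -66)
p(0)*f(-5, g) = -66*1 = -66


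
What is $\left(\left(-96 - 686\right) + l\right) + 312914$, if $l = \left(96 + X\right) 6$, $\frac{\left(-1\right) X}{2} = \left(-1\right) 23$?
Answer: $312984$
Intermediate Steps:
$X = 46$ ($X = - 2 \left(\left(-1\right) 23\right) = \left(-2\right) \left(-23\right) = 46$)
$l = 852$ ($l = \left(96 + 46\right) 6 = 142 \cdot 6 = 852$)
$\left(\left(-96 - 686\right) + l\right) + 312914 = \left(\left(-96 - 686\right) + 852\right) + 312914 = \left(-782 + 852\right) + 312914 = 70 + 312914 = 312984$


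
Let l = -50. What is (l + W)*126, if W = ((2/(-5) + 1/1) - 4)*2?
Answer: -35784/5 ≈ -7156.8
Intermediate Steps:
W = -34/5 (W = ((2*(-⅕) + 1*1) - 4)*2 = ((-⅖ + 1) - 4)*2 = (⅗ - 4)*2 = -17/5*2 = -34/5 ≈ -6.8000)
(l + W)*126 = (-50 - 34/5)*126 = -284/5*126 = -35784/5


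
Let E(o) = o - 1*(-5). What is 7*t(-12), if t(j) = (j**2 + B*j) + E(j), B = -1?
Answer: 1043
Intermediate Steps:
E(o) = 5 + o (E(o) = o + 5 = 5 + o)
t(j) = 5 + j**2 (t(j) = (j**2 - j) + (5 + j) = 5 + j**2)
7*t(-12) = 7*(5 + (-12)**2) = 7*(5 + 144) = 7*149 = 1043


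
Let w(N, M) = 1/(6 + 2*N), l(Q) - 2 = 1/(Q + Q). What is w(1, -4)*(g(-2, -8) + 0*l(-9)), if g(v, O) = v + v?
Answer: -½ ≈ -0.50000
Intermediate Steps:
g(v, O) = 2*v
l(Q) = 2 + 1/(2*Q) (l(Q) = 2 + 1/(Q + Q) = 2 + 1/(2*Q))
w(1, -4)*(g(-2, -8) + 0*l(-9)) = (1/(2*(3 + 1)))*(2*(-2) + 0*(2 + (½)/(-9))) = ((½)/4)*(-4 + 0*(2 + (½)*(-⅑))) = ((½)*(¼))*(-4 + 0*(2 - 1/18)) = (-4 + 0*(35/18))/8 = (-4 + 0)/8 = (⅛)*(-4) = -½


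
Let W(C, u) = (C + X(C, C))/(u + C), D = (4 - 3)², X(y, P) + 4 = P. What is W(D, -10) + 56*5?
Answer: 2522/9 ≈ 280.22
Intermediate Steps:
X(y, P) = -4 + P
D = 1 (D = 1² = 1)
W(C, u) = (-4 + 2*C)/(C + u) (W(C, u) = (C + (-4 + C))/(u + C) = (-4 + 2*C)/(C + u))
W(D, -10) + 56*5 = 2*(-2 + 1)/(1 - 10) + 56*5 = 2*(-1)/(-9) + 280 = 2*(-⅑)*(-1) + 280 = 2/9 + 280 = 2522/9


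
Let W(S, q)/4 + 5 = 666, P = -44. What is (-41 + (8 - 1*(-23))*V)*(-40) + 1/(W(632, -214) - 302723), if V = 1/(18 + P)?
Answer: 506441019/300079 ≈ 1687.7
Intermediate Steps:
W(S, q) = 2644 (W(S, q) = -20 + 4*666 = -20 + 2664 = 2644)
V = -1/26 (V = 1/(18 - 44) = 1/(-26) = -1/26 ≈ -0.038462)
(-41 + (8 - 1*(-23))*V)*(-40) + 1/(W(632, -214) - 302723) = (-41 + (8 - 1*(-23))*(-1/26))*(-40) + 1/(2644 - 302723) = (-41 + (8 + 23)*(-1/26))*(-40) + 1/(-300079) = (-41 + 31*(-1/26))*(-40) - 1/300079 = (-41 - 31/26)*(-40) - 1/300079 = -1097/26*(-40) - 1/300079 = 21940/13 - 1/300079 = 506441019/300079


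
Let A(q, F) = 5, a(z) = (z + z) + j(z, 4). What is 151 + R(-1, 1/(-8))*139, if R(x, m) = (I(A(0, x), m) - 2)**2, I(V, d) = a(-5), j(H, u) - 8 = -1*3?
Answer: 6962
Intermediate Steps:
j(H, u) = 5 (j(H, u) = 8 - 1*3 = 8 - 3 = 5)
a(z) = 5 + 2*z (a(z) = (z + z) + 5 = 2*z + 5 = 5 + 2*z)
I(V, d) = -5 (I(V, d) = 5 + 2*(-5) = 5 - 10 = -5)
R(x, m) = 49 (R(x, m) = (-5 - 2)**2 = (-7)**2 = 49)
151 + R(-1, 1/(-8))*139 = 151 + 49*139 = 151 + 6811 = 6962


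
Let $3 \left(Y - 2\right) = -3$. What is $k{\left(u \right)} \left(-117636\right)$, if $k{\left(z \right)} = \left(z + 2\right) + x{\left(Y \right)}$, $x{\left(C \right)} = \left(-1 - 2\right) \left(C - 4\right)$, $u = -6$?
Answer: $-588180$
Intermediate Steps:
$Y = 1$ ($Y = 2 + \frac{1}{3} \left(-3\right) = 2 - 1 = 1$)
$x{\left(C \right)} = 12 - 3 C$ ($x{\left(C \right)} = - 3 \left(-4 + C\right) = 12 - 3 C$)
$k{\left(z \right)} = 11 + z$ ($k{\left(z \right)} = \left(z + 2\right) + \left(12 - 3\right) = \left(2 + z\right) + \left(12 - 3\right) = \left(2 + z\right) + 9 = 11 + z$)
$k{\left(u \right)} \left(-117636\right) = \left(11 - 6\right) \left(-117636\right) = 5 \left(-117636\right) = -588180$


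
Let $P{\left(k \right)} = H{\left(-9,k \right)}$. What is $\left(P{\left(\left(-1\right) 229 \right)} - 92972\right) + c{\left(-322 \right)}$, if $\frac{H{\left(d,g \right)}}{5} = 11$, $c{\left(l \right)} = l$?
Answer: $-93239$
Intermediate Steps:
$H{\left(d,g \right)} = 55$ ($H{\left(d,g \right)} = 5 \cdot 11 = 55$)
$P{\left(k \right)} = 55$
$\left(P{\left(\left(-1\right) 229 \right)} - 92972\right) + c{\left(-322 \right)} = \left(55 - 92972\right) - 322 = -92917 - 322 = -93239$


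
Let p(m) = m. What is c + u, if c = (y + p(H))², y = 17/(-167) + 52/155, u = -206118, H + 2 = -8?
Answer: -138041999924949/670033225 ≈ -2.0602e+5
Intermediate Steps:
H = -10 (H = -2 - 8 = -10)
y = 6049/25885 (y = 17*(-1/167) + 52*(1/155) = -17/167 + 52/155 = 6049/25885 ≈ 0.23369)
c = 63908345601/670033225 (c = (6049/25885 - 10)² = (-252801/25885)² = 63908345601/670033225 ≈ 95.381)
c + u = 63908345601/670033225 - 206118 = -138041999924949/670033225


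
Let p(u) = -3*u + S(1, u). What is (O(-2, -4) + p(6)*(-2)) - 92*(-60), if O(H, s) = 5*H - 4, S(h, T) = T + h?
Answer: 5528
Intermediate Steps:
O(H, s) = -4 + 5*H
p(u) = 1 - 2*u (p(u) = -3*u + (u + 1) = -3*u + (1 + u) = 1 - 2*u)
(O(-2, -4) + p(6)*(-2)) - 92*(-60) = ((-4 + 5*(-2)) + (1 - 2*6)*(-2)) - 92*(-60) = ((-4 - 10) + (1 - 12)*(-2)) + 5520 = (-14 - 11*(-2)) + 5520 = (-14 + 22) + 5520 = 8 + 5520 = 5528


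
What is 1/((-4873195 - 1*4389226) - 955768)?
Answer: -1/10218189 ≈ -9.7865e-8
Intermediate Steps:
1/((-4873195 - 1*4389226) - 955768) = 1/((-4873195 - 4389226) - 955768) = 1/(-9262421 - 955768) = 1/(-10218189) = -1/10218189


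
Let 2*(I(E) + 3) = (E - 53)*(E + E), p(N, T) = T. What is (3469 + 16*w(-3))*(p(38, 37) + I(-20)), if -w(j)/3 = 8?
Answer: 4608990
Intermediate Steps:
w(j) = -24 (w(j) = -3*8 = -24)
I(E) = -3 + E*(-53 + E) (I(E) = -3 + ((E - 53)*(E + E))/2 = -3 + ((-53 + E)*(2*E))/2 = -3 + (2*E*(-53 + E))/2 = -3 + E*(-53 + E))
(3469 + 16*w(-3))*(p(38, 37) + I(-20)) = (3469 + 16*(-24))*(37 + (-3 + (-20)**2 - 53*(-20))) = (3469 - 384)*(37 + (-3 + 400 + 1060)) = 3085*(37 + 1457) = 3085*1494 = 4608990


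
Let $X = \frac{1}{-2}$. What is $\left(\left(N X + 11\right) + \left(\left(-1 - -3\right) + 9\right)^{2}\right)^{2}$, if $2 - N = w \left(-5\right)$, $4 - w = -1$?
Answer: $\frac{56169}{4} \approx 14042.0$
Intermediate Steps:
$w = 5$ ($w = 4 - -1 = 4 + 1 = 5$)
$X = - \frac{1}{2} \approx -0.5$
$N = 27$ ($N = 2 - 5 \left(-5\right) = 2 - -25 = 2 + 25 = 27$)
$\left(\left(N X + 11\right) + \left(\left(-1 - -3\right) + 9\right)^{2}\right)^{2} = \left(\left(27 \left(- \frac{1}{2}\right) + 11\right) + \left(\left(-1 - -3\right) + 9\right)^{2}\right)^{2} = \left(\left(- \frac{27}{2} + 11\right) + \left(\left(-1 + 3\right) + 9\right)^{2}\right)^{2} = \left(- \frac{5}{2} + \left(2 + 9\right)^{2}\right)^{2} = \left(- \frac{5}{2} + 11^{2}\right)^{2} = \left(- \frac{5}{2} + 121\right)^{2} = \left(\frac{237}{2}\right)^{2} = \frac{56169}{4}$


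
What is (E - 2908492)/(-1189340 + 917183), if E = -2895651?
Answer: 5804143/272157 ≈ 21.326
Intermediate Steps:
(E - 2908492)/(-1189340 + 917183) = (-2895651 - 2908492)/(-1189340 + 917183) = -5804143/(-272157) = -5804143*(-1/272157) = 5804143/272157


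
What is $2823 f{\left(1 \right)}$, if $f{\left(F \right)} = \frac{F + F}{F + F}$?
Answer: $2823$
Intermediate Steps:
$f{\left(F \right)} = 1$ ($f{\left(F \right)} = \frac{2 F}{2 F} = 2 F \frac{1}{2 F} = 1$)
$2823 f{\left(1 \right)} = 2823 \cdot 1 = 2823$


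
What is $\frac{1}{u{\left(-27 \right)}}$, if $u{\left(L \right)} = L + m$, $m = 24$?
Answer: $- \frac{1}{3} \approx -0.33333$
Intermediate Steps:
$u{\left(L \right)} = 24 + L$ ($u{\left(L \right)} = L + 24 = 24 + L$)
$\frac{1}{u{\left(-27 \right)}} = \frac{1}{24 - 27} = \frac{1}{-3} = - \frac{1}{3}$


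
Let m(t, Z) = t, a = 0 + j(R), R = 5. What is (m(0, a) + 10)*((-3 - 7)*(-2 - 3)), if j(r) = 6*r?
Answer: 500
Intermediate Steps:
a = 30 (a = 0 + 6*5 = 0 + 30 = 30)
(m(0, a) + 10)*((-3 - 7)*(-2 - 3)) = (0 + 10)*((-3 - 7)*(-2 - 3)) = 10*(-10*(-5)) = 10*50 = 500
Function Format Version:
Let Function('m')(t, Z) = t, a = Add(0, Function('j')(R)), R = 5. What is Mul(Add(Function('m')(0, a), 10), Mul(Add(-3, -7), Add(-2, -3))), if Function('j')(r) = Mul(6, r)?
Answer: 500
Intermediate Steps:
a = 30 (a = Add(0, Mul(6, 5)) = Add(0, 30) = 30)
Mul(Add(Function('m')(0, a), 10), Mul(Add(-3, -7), Add(-2, -3))) = Mul(Add(0, 10), Mul(Add(-3, -7), Add(-2, -3))) = Mul(10, Mul(-10, -5)) = Mul(10, 50) = 500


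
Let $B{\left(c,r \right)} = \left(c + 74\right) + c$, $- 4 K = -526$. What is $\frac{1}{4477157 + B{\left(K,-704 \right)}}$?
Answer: $\frac{1}{4477494} \approx 2.2334 \cdot 10^{-7}$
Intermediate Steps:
$K = \frac{263}{2}$ ($K = \left(- \frac{1}{4}\right) \left(-526\right) = \frac{263}{2} \approx 131.5$)
$B{\left(c,r \right)} = 74 + 2 c$ ($B{\left(c,r \right)} = \left(74 + c\right) + c = 74 + 2 c$)
$\frac{1}{4477157 + B{\left(K,-704 \right)}} = \frac{1}{4477157 + \left(74 + 2 \cdot \frac{263}{2}\right)} = \frac{1}{4477157 + \left(74 + 263\right)} = \frac{1}{4477157 + 337} = \frac{1}{4477494}$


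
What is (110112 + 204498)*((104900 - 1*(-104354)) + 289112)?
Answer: 156790927260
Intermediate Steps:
(110112 + 204498)*((104900 - 1*(-104354)) + 289112) = 314610*((104900 + 104354) + 289112) = 314610*(209254 + 289112) = 314610*498366 = 156790927260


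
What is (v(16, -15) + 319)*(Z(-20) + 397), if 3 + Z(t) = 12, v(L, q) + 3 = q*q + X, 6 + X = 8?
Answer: 220458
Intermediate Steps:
X = 2 (X = -6 + 8 = 2)
v(L, q) = -1 + q**2 (v(L, q) = -3 + (q*q + 2) = -3 + (q**2 + 2) = -3 + (2 + q**2) = -1 + q**2)
Z(t) = 9 (Z(t) = -3 + 12 = 9)
(v(16, -15) + 319)*(Z(-20) + 397) = ((-1 + (-15)**2) + 319)*(9 + 397) = ((-1 + 225) + 319)*406 = (224 + 319)*406 = 543*406 = 220458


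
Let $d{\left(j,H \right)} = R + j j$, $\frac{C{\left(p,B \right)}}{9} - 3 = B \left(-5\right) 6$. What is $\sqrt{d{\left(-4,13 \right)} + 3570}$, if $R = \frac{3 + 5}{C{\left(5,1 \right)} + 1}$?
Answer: $\frac{\sqrt{433902}}{11} \approx 59.883$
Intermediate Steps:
$C{\left(p,B \right)} = 27 - 270 B$ ($C{\left(p,B \right)} = 27 + 9 B \left(-5\right) 6 = 27 + 9 - 5 B 6 = 27 + 9 \left(- 30 B\right) = 27 - 270 B$)
$R = - \frac{4}{121}$ ($R = \frac{3 + 5}{\left(27 - 270\right) + 1} = \frac{8}{\left(27 - 270\right) + 1} = \frac{8}{-243 + 1} = \frac{8}{-242} = 8 \left(- \frac{1}{242}\right) = - \frac{4}{121} \approx -0.033058$)
$d{\left(j,H \right)} = - \frac{4}{121} + j^{2}$ ($d{\left(j,H \right)} = - \frac{4}{121} + j j = - \frac{4}{121} + j^{2}$)
$\sqrt{d{\left(-4,13 \right)} + 3570} = \sqrt{\left(- \frac{4}{121} + \left(-4\right)^{2}\right) + 3570} = \sqrt{\left(- \frac{4}{121} + 16\right) + 3570} = \sqrt{\frac{1932}{121} + 3570} = \sqrt{\frac{433902}{121}} = \frac{\sqrt{433902}}{11}$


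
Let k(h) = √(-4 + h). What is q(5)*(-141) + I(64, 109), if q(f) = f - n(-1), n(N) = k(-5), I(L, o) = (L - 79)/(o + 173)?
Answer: -66275/94 + 423*I ≈ -705.05 + 423.0*I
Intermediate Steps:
I(L, o) = (-79 + L)/(173 + o)
n(N) = 3*I (n(N) = √(-4 - 5) = √(-9) = 3*I)
q(f) = f - 3*I
q(5)*(-141) + I(64, 109) = (5 - 3*I)*(-141) + (-79 + 64)/(173 + 109) = (-705 + 423*I) - 15/282 = (-705 + 423*I) + (1/282)*(-15) = (-705 + 423*I) - 5/94 = -66275/94 + 423*I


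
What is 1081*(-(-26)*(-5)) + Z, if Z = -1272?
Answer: -141802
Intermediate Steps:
1081*(-(-26)*(-5)) + Z = 1081*(-(-26)*(-5)) - 1272 = 1081*(-13*10) - 1272 = 1081*(-130) - 1272 = -140530 - 1272 = -141802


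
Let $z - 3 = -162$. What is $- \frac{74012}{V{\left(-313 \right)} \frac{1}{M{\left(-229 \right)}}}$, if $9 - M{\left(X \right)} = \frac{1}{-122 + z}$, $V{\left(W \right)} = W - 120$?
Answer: $\frac{187250360}{121673} \approx 1539.0$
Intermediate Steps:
$z = -159$ ($z = 3 - 162 = -159$)
$V{\left(W \right)} = -120 + W$ ($V{\left(W \right)} = W - 120 = -120 + W$)
$M{\left(X \right)} = \frac{2530}{281}$ ($M{\left(X \right)} = 9 - \frac{1}{-122 - 159} = 9 - \frac{1}{-281} = 9 - - \frac{1}{281} = 9 + \frac{1}{281} = \frac{2530}{281}$)
$- \frac{74012}{V{\left(-313 \right)} \frac{1}{M{\left(-229 \right)}}} = - \frac{74012}{\left(-120 - 313\right) \frac{1}{\frac{2530}{281}}} = - \frac{74012}{\left(-433\right) \frac{281}{2530}} = - \frac{74012}{- \frac{121673}{2530}} = \left(-74012\right) \left(- \frac{2530}{121673}\right) = \frac{187250360}{121673}$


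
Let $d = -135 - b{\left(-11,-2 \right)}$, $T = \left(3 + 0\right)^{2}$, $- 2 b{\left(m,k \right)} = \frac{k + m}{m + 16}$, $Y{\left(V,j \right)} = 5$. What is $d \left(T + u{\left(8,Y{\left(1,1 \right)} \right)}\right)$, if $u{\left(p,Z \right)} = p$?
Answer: $- \frac{23171}{10} \approx -2317.1$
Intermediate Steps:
$b{\left(m,k \right)} = - \frac{k + m}{2 \left(16 + m\right)}$ ($b{\left(m,k \right)} = - \frac{\left(k + m\right) \frac{1}{m + 16}}{2} = - \frac{\left(k + m\right) \frac{1}{16 + m}}{2} = - \frac{\frac{1}{16 + m} \left(k + m\right)}{2} = - \frac{k + m}{2 \left(16 + m\right)}$)
$T = 9$ ($T = 3^{2} = 9$)
$d = - \frac{1363}{10}$ ($d = -135 - \frac{\left(-1\right) \left(-2\right) - -11}{2 \left(16 - 11\right)} = -135 - \frac{2 + 11}{2 \cdot 5} = -135 - \frac{1}{2} \cdot \frac{1}{5} \cdot 13 = -135 - \frac{13}{10} = - \frac{1363}{10} \approx -136.3$)
$d \left(T + u{\left(8,Y{\left(1,1 \right)} \right)}\right) = - \frac{1363 \left(9 + 8\right)}{10} = \left(- \frac{1363}{10}\right) 17 = - \frac{23171}{10}$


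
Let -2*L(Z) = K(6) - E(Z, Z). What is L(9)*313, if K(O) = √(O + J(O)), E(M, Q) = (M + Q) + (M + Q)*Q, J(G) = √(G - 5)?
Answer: 28170 - 313*√7/2 ≈ 27756.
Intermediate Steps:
J(G) = √(-5 + G)
E(M, Q) = M + Q + Q*(M + Q) (E(M, Q) = (M + Q) + Q*(M + Q) = M + Q + Q*(M + Q))
K(O) = √(O + √(-5 + O))
L(Z) = Z + Z² - √7/2 (L(Z) = -(√(6 + √(-5 + 6)) - (Z + Z + Z² + Z*Z))/2 = -(√(6 + √1) - (Z + Z + Z² + Z²))/2 = -(√(6 + 1) - (2*Z + 2*Z²))/2 = -(√7 + (-2*Z - 2*Z²))/2 = -(√7 - 2*Z - 2*Z²)/2 = Z + Z² - √7/2)
L(9)*313 = (9 + 9² - √7/2)*313 = (9 + 81 - √7/2)*313 = (90 - √7/2)*313 = 28170 - 313*√7/2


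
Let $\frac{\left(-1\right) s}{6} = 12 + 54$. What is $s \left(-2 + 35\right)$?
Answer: $-13068$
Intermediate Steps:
$s = -396$ ($s = - 6 \left(12 + 54\right) = \left(-6\right) 66 = -396$)
$s \left(-2 + 35\right) = - 396 \left(-2 + 35\right) = \left(-396\right) 33 = -13068$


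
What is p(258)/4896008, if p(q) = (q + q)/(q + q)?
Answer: 1/4896008 ≈ 2.0425e-7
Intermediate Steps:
p(q) = 1 (p(q) = (2*q)/((2*q)) = (2*q)*(1/(2*q)) = 1)
p(258)/4896008 = 1/4896008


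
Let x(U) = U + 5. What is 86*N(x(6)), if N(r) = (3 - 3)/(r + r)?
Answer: 0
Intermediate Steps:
x(U) = 5 + U
N(r) = 0 (N(r) = 0/((2*r)) = 0*(1/(2*r)) = 0)
86*N(x(6)) = 86*0 = 0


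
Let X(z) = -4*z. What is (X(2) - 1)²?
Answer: 81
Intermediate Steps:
(X(2) - 1)² = (-4*2 - 1)² = (-8 - 1)² = (-9)² = 81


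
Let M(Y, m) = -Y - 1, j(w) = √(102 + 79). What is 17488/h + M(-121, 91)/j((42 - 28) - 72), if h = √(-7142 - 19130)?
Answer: 120*√181/181 - 2186*I*√1642/821 ≈ 8.9195 - 107.89*I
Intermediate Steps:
j(w) = √181
M(Y, m) = -1 - Y
h = 4*I*√1642 (h = √(-26272) = 4*I*√1642 ≈ 162.09*I)
17488/h + M(-121, 91)/j((42 - 28) - 72) = 17488/((4*I*√1642)) + (-1 - 1*(-121))/(√181) = 17488*(-I*√1642/6568) + (-1 + 121)*(√181/181) = -2186*I*√1642/821 + 120*(√181/181) = -2186*I*√1642/821 + 120*√181/181 = 120*√181/181 - 2186*I*√1642/821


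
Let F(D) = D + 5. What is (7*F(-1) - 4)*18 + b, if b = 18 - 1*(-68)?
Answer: 518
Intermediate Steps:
F(D) = 5 + D
b = 86 (b = 18 + 68 = 86)
(7*F(-1) - 4)*18 + b = (7*(5 - 1) - 4)*18 + 86 = (7*4 - 4)*18 + 86 = (28 - 4)*18 + 86 = 24*18 + 86 = 432 + 86 = 518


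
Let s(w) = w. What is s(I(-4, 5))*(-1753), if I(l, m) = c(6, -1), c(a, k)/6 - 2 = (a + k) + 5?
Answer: -126216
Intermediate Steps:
c(a, k) = 42 + 6*a + 6*k (c(a, k) = 12 + 6*((a + k) + 5) = 12 + 6*(5 + a + k) = 12 + (30 + 6*a + 6*k) = 42 + 6*a + 6*k)
I(l, m) = 72 (I(l, m) = 42 + 6*6 + 6*(-1) = 42 + 36 - 6 = 72)
s(I(-4, 5))*(-1753) = 72*(-1753) = -126216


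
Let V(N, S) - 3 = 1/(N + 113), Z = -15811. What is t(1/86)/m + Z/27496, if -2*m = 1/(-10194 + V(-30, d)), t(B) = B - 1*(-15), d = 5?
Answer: 30025436220813/98133224 ≈ 3.0597e+5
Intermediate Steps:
V(N, S) = 3 + 1/(113 + N) (V(N, S) = 3 + 1/(N + 113) = 3 + 1/(113 + N))
t(B) = 15 + B (t(B) = B + 15 = 15 + B)
m = 83/1691704 (m = -1/(2*(-10194 + (340 + 3*(-30))/(113 - 30))) = -1/(2*(-10194 + (340 - 90)/83)) = -1/(2*(-10194 + (1/83)*250)) = -1/(2*(-10194 + 250/83)) = -1/(2*(-845852/83)) = -½*(-83/845852) = 83/1691704 ≈ 4.9063e-5)
t(1/86)/m + Z/27496 = (15 + 1/86)/(83/1691704) - 15811/27496 = (15 + 1/86)*(1691704/83) - 15811*1/27496 = (1291/86)*(1691704/83) - 15811/27496 = 1091994932/3569 - 15811/27496 = 30025436220813/98133224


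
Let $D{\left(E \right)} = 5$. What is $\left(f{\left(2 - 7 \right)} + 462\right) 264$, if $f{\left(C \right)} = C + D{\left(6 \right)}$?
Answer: $121968$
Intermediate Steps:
$f{\left(C \right)} = 5 + C$ ($f{\left(C \right)} = C + 5 = 5 + C$)
$\left(f{\left(2 - 7 \right)} + 462\right) 264 = \left(\left(5 + \left(2 - 7\right)\right) + 462\right) 264 = \left(\left(5 - 5\right) + 462\right) 264 = \left(0 + 462\right) 264 = 462 \cdot 264 = 121968$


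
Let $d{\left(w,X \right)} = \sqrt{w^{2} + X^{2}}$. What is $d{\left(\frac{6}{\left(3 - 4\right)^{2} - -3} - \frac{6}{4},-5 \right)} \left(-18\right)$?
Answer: $-90$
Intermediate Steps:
$d{\left(w,X \right)} = \sqrt{X^{2} + w^{2}}$
$d{\left(\frac{6}{\left(3 - 4\right)^{2} - -3} - \frac{6}{4},-5 \right)} \left(-18\right) = \sqrt{\left(-5\right)^{2} + \left(\frac{6}{\left(3 - 4\right)^{2} - -3} - \frac{6}{4}\right)^{2}} \left(-18\right) = \sqrt{25 + \left(\frac{6}{\left(-1\right)^{2} + 3} - \frac{3}{2}\right)^{2}} \left(-18\right) = \sqrt{25 + \left(\frac{6}{1 + 3} - \frac{3}{2}\right)^{2}} \left(-18\right) = \sqrt{25 + \left(\frac{6}{4} - \frac{3}{2}\right)^{2}} \left(-18\right) = \sqrt{25 + \left(6 \cdot \frac{1}{4} - \frac{3}{2}\right)^{2}} \left(-18\right) = \sqrt{25 + \left(\frac{3}{2} - \frac{3}{2}\right)^{2}} \left(-18\right) = \sqrt{25 + 0^{2}} \left(-18\right) = \sqrt{25 + 0} \left(-18\right) = \sqrt{25} \left(-18\right) = 5 \left(-18\right) = -90$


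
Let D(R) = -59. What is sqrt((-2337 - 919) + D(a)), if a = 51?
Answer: I*sqrt(3315) ≈ 57.576*I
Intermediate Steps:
sqrt((-2337 - 919) + D(a)) = sqrt((-2337 - 919) - 59) = sqrt(-3256 - 59) = sqrt(-3315) = I*sqrt(3315)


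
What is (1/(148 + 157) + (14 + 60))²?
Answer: 509450041/93025 ≈ 5476.5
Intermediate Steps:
(1/(148 + 157) + (14 + 60))² = (1/305 + 74)² = (22571/305)² = 509450041/93025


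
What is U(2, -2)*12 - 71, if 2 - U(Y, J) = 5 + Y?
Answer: -131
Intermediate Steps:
U(Y, J) = -3 - Y (U(Y, J) = 2 - (5 + Y) = 2 + (-5 - Y) = -3 - Y)
U(2, -2)*12 - 71 = (-3 - 1*2)*12 - 71 = (-3 - 2)*12 - 71 = -5*12 - 71 = -60 - 71 = -131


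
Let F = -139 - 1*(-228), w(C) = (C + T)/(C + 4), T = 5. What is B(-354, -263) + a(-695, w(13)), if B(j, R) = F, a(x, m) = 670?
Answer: 759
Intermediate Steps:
w(C) = (5 + C)/(4 + C) (w(C) = (C + 5)/(C + 4) = (5 + C)/(4 + C))
F = 89 (F = -139 + 228 = 89)
B(j, R) = 89
B(-354, -263) + a(-695, w(13)) = 89 + 670 = 759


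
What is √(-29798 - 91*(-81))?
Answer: I*√22427 ≈ 149.76*I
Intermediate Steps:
√(-29798 - 91*(-81)) = √(-29798 + 7371) = √(-22427) = I*√22427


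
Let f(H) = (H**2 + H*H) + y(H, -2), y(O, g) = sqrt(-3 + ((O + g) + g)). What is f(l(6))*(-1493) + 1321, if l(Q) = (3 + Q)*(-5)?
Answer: -6045329 - 2986*I*sqrt(13) ≈ -6.0453e+6 - 10766.0*I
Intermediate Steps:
y(O, g) = sqrt(-3 + O + 2*g) (y(O, g) = sqrt(-3 + (O + 2*g)) = sqrt(-3 + O + 2*g))
l(Q) = -15 - 5*Q
f(H) = sqrt(-7 + H) + 2*H**2 (f(H) = (H**2 + H*H) + sqrt(-3 + H + 2*(-2)) = (H**2 + H**2) + sqrt(-3 + H - 4) = 2*H**2 + sqrt(-7 + H) = sqrt(-7 + H) + 2*H**2)
f(l(6))*(-1493) + 1321 = (sqrt(-7 + (-15 - 5*6)) + 2*(-15 - 5*6)**2)*(-1493) + 1321 = (sqrt(-7 + (-15 - 30)) + 2*(-15 - 30)**2)*(-1493) + 1321 = (sqrt(-7 - 45) + 2*(-45)**2)*(-1493) + 1321 = (sqrt(-52) + 2*2025)*(-1493) + 1321 = (2*I*sqrt(13) + 4050)*(-1493) + 1321 = (4050 + 2*I*sqrt(13))*(-1493) + 1321 = (-6046650 - 2986*I*sqrt(13)) + 1321 = -6045329 - 2986*I*sqrt(13)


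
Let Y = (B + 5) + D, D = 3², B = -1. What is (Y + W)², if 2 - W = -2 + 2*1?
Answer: 225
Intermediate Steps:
D = 9
Y = 13 (Y = (-1 + 5) + 9 = 4 + 9 = 13)
W = 2 (W = 2 - (-2 + 2*1) = 2 - (-2 + 2) = 2 - 1*0 = 2 + 0 = 2)
(Y + W)² = (13 + 2)² = 15² = 225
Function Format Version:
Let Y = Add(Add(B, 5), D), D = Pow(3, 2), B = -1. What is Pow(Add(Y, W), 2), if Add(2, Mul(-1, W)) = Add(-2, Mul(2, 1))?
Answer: 225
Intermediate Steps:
D = 9
Y = 13 (Y = Add(Add(-1, 5), 9) = Add(4, 9) = 13)
W = 2 (W = Add(2, Mul(-1, Add(-2, Mul(2, 1)))) = Add(2, Mul(-1, Add(-2, 2))) = Add(2, Mul(-1, 0)) = Add(2, 0) = 2)
Pow(Add(Y, W), 2) = Pow(Add(13, 2), 2) = Pow(15, 2) = 225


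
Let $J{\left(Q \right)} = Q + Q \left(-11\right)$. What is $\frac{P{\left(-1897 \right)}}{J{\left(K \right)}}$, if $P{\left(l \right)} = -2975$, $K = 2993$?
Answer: $\frac{595}{5986} \approx 0.099399$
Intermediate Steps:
$J{\left(Q \right)} = - 10 Q$ ($J{\left(Q \right)} = Q - 11 Q = - 10 Q$)
$\frac{P{\left(-1897 \right)}}{J{\left(K \right)}} = - \frac{2975}{\left(-10\right) 2993} = - \frac{2975}{-29930} = \left(-2975\right) \left(- \frac{1}{29930}\right) = \frac{595}{5986}$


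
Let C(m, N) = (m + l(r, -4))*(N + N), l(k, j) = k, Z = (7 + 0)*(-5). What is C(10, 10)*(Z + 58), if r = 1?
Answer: 5060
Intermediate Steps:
Z = -35 (Z = 7*(-5) = -35)
C(m, N) = 2*N*(1 + m) (C(m, N) = (m + 1)*(N + N) = (1 + m)*(2*N) = 2*N*(1 + m))
C(10, 10)*(Z + 58) = (2*10*(1 + 10))*(-35 + 58) = (2*10*11)*23 = 220*23 = 5060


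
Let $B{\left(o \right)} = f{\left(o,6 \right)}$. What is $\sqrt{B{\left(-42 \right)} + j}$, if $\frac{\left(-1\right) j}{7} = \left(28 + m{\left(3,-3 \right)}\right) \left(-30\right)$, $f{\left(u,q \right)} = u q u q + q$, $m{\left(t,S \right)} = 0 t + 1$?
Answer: $20 \sqrt{174} \approx 263.82$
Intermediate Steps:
$m{\left(t,S \right)} = 1$ ($m{\left(t,S \right)} = 0 + 1 = 1$)
$f{\left(u,q \right)} = q + q^{2} u^{2}$ ($f{\left(u,q \right)} = q u u q + q = q u^{2} q + q = q^{2} u^{2} + q = q + q^{2} u^{2}$)
$B{\left(o \right)} = 6 + 36 o^{2}$ ($B{\left(o \right)} = 6 \left(1 + 6 o^{2}\right) = 6 + 36 o^{2}$)
$j = 6090$ ($j = - 7 \left(28 + 1\right) \left(-30\right) = - 7 \cdot 29 \left(-30\right) = \left(-7\right) \left(-870\right) = 6090$)
$\sqrt{B{\left(-42 \right)} + j} = \sqrt{\left(6 + 36 \left(-42\right)^{2}\right) + 6090} = \sqrt{\left(6 + 36 \cdot 1764\right) + 6090} = \sqrt{\left(6 + 63504\right) + 6090} = \sqrt{63510 + 6090} = \sqrt{69600} = 20 \sqrt{174}$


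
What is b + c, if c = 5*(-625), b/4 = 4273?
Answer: 13967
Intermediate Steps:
b = 17092 (b = 4*4273 = 17092)
c = -3125
b + c = 17092 - 3125 = 13967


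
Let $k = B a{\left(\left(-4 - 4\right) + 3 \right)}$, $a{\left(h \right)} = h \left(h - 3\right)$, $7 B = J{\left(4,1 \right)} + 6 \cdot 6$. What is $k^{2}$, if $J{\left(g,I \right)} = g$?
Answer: $\frac{2560000}{49} \approx 52245.0$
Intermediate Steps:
$B = \frac{40}{7}$ ($B = \frac{4 + 6 \cdot 6}{7} = \frac{4 + 36}{7} = \frac{1}{7} \cdot 40 = \frac{40}{7} \approx 5.7143$)
$a{\left(h \right)} = h \left(-3 + h\right)$
$k = \frac{1600}{7}$ ($k = \frac{40 \left(\left(-4 - 4\right) + 3\right) \left(-3 + \left(\left(-4 - 4\right) + 3\right)\right)}{7} = \frac{40 \left(-8 + 3\right) \left(-3 + \left(-8 + 3\right)\right)}{7} = \frac{40 \left(- 5 \left(-3 - 5\right)\right)}{7} = \frac{40 \left(\left(-5\right) \left(-8\right)\right)}{7} = \frac{40}{7} \cdot 40 = \frac{1600}{7} \approx 228.57$)
$k^{2} = \left(\frac{1600}{7}\right)^{2} = \frac{2560000}{49}$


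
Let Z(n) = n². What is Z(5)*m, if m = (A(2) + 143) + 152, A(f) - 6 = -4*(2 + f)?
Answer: 7125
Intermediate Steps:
A(f) = -2 - 4*f (A(f) = 6 - 4*(2 + f) = 6 + (-8 - 4*f) = -2 - 4*f)
m = 285 (m = ((-2 - 4*2) + 143) + 152 = ((-2 - 8) + 143) + 152 = (-10 + 143) + 152 = 133 + 152 = 285)
Z(5)*m = 5²*285 = 25*285 = 7125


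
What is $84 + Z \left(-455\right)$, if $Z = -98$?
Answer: $44674$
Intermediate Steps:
$84 + Z \left(-455\right) = 84 - -44590 = 84 + 44590 = 44674$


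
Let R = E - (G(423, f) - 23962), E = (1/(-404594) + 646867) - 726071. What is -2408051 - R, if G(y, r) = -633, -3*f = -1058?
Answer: -952188512547/404594 ≈ -2.3534e+6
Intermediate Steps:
f = 1058/3 (f = -1/3*(-1058) = 1058/3 ≈ 352.67)
E = -32045463177/404594 (E = (-1/404594 + 646867) - 726071 = 261718506997/404594 - 726071 = -32045463177/404594 ≈ -79204.)
R = -22094473747/404594 (R = -32045463177/404594 - (-633 - 23962) = -32045463177/404594 - 1*(-24595) = -32045463177/404594 + 24595 = -22094473747/404594 ≈ -54609.)
-2408051 - R = -2408051 - 1*(-22094473747/404594) = -2408051 + 22094473747/404594 = -952188512547/404594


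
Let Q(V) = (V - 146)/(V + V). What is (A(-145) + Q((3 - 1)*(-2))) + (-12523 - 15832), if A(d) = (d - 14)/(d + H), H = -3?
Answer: -2096803/74 ≈ -28335.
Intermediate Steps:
Q(V) = (-146 + V)/(2*V) (Q(V) = (-146 + V)/((2*V)) = (-146 + V)*(1/(2*V)) = (-146 + V)/(2*V))
A(d) = (-14 + d)/(-3 + d) (A(d) = (d - 14)/(d - 3) = (-14 + d)/(-3 + d))
(A(-145) + Q((3 - 1)*(-2))) + (-12523 - 15832) = ((-14 - 145)/(-3 - 145) + (-146 + (3 - 1)*(-2))/(2*(((3 - 1)*(-2))))) + (-12523 - 15832) = (-159/(-148) + (-146 + 2*(-2))/(2*((2*(-2))))) - 28355 = (-1/148*(-159) + (½)*(-146 - 4)/(-4)) - 28355 = (159/148 + (½)*(-¼)*(-150)) - 28355 = (159/148 + 75/4) - 28355 = 1467/74 - 28355 = -2096803/74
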